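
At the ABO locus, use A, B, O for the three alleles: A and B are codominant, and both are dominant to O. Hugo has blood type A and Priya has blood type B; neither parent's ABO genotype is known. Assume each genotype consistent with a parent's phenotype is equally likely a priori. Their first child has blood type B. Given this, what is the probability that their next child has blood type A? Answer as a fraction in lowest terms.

Possible genotypes: Hugo ∈ {AA, AO}; Priya ∈ {BB, BO}.
Weight each parental genotype pair by prior × P(type-B child):
  AO × BB: posterior weight 2/3; P(next child type A) = 0.
  AO × BO: posterior weight 1/3; P(next child type A) = 1/4.
Weighted sum = 1/12.

1/12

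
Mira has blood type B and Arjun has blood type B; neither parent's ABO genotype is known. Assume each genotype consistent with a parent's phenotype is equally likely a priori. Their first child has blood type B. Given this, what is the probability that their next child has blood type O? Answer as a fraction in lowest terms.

1/20

Possible genotypes: Mira ∈ {I^B I^B, I^B i}; Arjun ∈ {I^B I^B, I^B i}.
Weight each parental genotype pair by prior × P(type-B child):
  I^B I^B × I^B I^B: posterior weight 4/15; P(next child type O) = 0.
  I^B I^B × I^B i: posterior weight 4/15; P(next child type O) = 0.
  I^B i × I^B I^B: posterior weight 4/15; P(next child type O) = 0.
  I^B i × I^B i: posterior weight 1/5; P(next child type O) = 1/4.
Weighted sum = 1/20.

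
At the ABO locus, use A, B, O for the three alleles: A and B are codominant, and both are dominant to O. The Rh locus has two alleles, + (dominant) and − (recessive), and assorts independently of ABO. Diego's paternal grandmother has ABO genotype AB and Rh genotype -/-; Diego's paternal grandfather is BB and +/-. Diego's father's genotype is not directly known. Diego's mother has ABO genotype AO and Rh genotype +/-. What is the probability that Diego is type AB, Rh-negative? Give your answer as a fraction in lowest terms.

9/64

Diego's father's ABO genotype from AB × BB: 1/2 AB, 1/2 BB.
Crossing each possibility with the mother AO and summing P(type AB): 1/2·1/4 + 1/2·1/2 = 3/8.
Similarly for Rh via the father's Rh distribution: P(Rh-) = 3/8.
Independent loci: 3/8 × 3/8 = 9/64.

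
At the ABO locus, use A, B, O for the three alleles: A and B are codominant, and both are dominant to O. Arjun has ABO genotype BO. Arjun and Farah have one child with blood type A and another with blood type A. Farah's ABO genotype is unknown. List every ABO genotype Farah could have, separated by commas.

AA, AB, AO

For each candidate genotype of Farah, check whether crossing it with BO can produce every observed child phenotype.
  AA → possible child types {A, AB} ✓
  AB → possible child types {A, B, AB} ✓
  AO → possible child types {O, A, B, AB} ✓
  BB → possible child types {B} ✗
  BO → possible child types {O, B} ✗
  OO → possible child types {O, B} ✗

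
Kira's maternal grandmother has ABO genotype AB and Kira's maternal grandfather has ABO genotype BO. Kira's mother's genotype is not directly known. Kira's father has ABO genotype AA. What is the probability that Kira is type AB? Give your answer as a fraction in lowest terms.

Kira's mother's ABO genotype from AB × BO: 1/4 AB, 1/4 AO, 1/4 BB, 1/4 BO.
Crossing each possibility with the father AA and summing P(type AB): 1/4·1/2 + 1/4·0 + 1/4·1 + 1/4·1/2 = 1/2.

1/2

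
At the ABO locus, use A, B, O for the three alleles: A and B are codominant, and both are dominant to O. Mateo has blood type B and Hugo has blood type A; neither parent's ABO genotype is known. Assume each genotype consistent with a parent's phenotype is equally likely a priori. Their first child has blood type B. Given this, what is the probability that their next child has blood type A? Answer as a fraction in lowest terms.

1/12

Possible genotypes: Mateo ∈ {BB, BO}; Hugo ∈ {AA, AO}.
Weight each parental genotype pair by prior × P(type-B child):
  BB × AO: posterior weight 2/3; P(next child type A) = 0.
  BO × AO: posterior weight 1/3; P(next child type A) = 1/4.
Weighted sum = 1/12.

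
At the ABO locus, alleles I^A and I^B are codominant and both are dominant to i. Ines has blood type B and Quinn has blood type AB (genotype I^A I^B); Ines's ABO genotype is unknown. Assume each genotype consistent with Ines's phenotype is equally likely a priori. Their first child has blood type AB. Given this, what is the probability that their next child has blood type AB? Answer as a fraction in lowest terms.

Possible genotypes: Ines ∈ {I^B I^B, I^B i}; Quinn ∈ {I^A I^B}.
Weight each parental genotype pair by prior × P(type-AB child):
  I^B I^B × I^A I^B: posterior weight 2/3; P(next child type AB) = 1/2.
  I^B i × I^A I^B: posterior weight 1/3; P(next child type AB) = 1/4.
Weighted sum = 5/12.

5/12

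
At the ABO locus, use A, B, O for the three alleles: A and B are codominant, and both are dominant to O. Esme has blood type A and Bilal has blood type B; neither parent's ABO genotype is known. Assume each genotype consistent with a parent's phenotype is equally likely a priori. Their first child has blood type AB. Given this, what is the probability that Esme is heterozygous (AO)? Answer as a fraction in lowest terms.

1/3

Possible genotypes: Esme ∈ {AA, AO}; Bilal ∈ {BB, BO}.
Weight each parental genotype pair by prior × P(type-AB child):
  AA × BB: posterior weight 4/9.
  AA × BO: posterior weight 2/9.
  AO × BB: posterior weight 2/9.
  AO × BO: posterior weight 1/9.
Sum the posterior weight over pairs where Esme is AO: 1/3.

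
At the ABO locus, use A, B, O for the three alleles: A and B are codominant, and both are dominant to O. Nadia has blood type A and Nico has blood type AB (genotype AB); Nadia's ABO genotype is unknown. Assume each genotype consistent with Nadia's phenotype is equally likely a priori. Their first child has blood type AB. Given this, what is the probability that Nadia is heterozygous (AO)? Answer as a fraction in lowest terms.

Possible genotypes: Nadia ∈ {AA, AO}; Nico ∈ {AB}.
Weight each parental genotype pair by prior × P(type-AB child):
  AA × AB: posterior weight 2/3.
  AO × AB: posterior weight 1/3.
Sum the posterior weight over pairs where Nadia is AO: 1/3.

1/3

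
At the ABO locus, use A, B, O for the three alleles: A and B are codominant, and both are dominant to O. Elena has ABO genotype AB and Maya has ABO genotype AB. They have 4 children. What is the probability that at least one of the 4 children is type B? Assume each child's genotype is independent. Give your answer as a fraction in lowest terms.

175/256

ABO cross AB × AB → 1/4 A, 1/4 B, 1/2 AB.
So P(type B) = 1/4 per child.
P(none) = (3/4)^4 = 81/256; P(at least one) = 1 − 81/256 = 175/256.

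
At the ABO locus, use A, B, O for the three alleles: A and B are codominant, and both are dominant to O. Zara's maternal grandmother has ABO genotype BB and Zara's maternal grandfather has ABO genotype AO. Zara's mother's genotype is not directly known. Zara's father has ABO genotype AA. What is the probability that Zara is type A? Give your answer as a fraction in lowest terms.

1/2

Zara's mother's ABO genotype from BB × AO: 1/2 AB, 1/2 BO.
Crossing each possibility with the father AA and summing P(type A): 1/2·1/2 + 1/2·1/2 = 1/2.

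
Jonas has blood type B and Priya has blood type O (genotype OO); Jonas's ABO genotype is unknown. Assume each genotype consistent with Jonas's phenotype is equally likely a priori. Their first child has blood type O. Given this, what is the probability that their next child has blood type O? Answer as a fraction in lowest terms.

Possible genotypes: Jonas ∈ {BB, BO}; Priya ∈ {OO}.
Weight each parental genotype pair by prior × P(type-O child):
  BO × OO: posterior weight 1; P(next child type O) = 1/2.
Weighted sum = 1/2.

1/2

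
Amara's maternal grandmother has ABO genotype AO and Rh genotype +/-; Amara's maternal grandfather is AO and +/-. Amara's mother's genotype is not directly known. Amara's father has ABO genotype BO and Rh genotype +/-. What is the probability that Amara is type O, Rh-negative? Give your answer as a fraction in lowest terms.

1/16

Amara's mother's ABO genotype from AO × AO: 1/4 AA, 1/2 AO, 1/4 OO.
Crossing each possibility with the father BO and summing P(type O): 1/4·0 + 1/2·1/4 + 1/4·1/2 = 1/4.
Similarly for Rh via the mother's Rh distribution: P(Rh-) = 1/4.
Independent loci: 1/4 × 1/4 = 1/16.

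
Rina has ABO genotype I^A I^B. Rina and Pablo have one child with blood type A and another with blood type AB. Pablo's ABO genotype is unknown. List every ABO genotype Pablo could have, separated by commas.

I^A I^A, I^A I^B, I^A i, I^B i

For each candidate genotype of Pablo, check whether crossing it with I^A I^B can produce every observed child phenotype.
  I^A I^A → possible child types {A, AB} ✓
  I^A I^B → possible child types {A, B, AB} ✓
  I^A i → possible child types {A, B, AB} ✓
  I^B I^B → possible child types {B, AB} ✗
  I^B i → possible child types {A, B, AB} ✓
  i i → possible child types {A, B} ✗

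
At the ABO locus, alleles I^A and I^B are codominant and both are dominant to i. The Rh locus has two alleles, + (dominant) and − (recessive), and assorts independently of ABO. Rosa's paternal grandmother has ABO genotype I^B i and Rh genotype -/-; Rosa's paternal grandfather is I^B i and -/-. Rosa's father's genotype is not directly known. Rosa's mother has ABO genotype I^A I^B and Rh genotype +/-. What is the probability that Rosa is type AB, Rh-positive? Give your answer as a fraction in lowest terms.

1/8

Rosa's father's ABO genotype from I^B i × I^B i: 1/4 I^B I^B, 1/2 I^B i, 1/4 i i.
Crossing each possibility with the mother I^A I^B and summing P(type AB): 1/4·1/2 + 1/2·1/4 + 1/4·0 = 1/4.
Similarly for Rh via the father's Rh distribution: P(Rh+) = 1/2.
Independent loci: 1/4 × 1/2 = 1/8.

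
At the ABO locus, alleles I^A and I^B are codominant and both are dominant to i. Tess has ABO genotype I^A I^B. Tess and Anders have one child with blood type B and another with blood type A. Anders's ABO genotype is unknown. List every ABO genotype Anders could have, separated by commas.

I^A I^B, I^A i, I^B i, i i

For each candidate genotype of Anders, check whether crossing it with I^A I^B can produce every observed child phenotype.
  I^A I^A → possible child types {A, AB} ✗
  I^A I^B → possible child types {A, B, AB} ✓
  I^A i → possible child types {A, B, AB} ✓
  I^B I^B → possible child types {B, AB} ✗
  I^B i → possible child types {A, B, AB} ✓
  i i → possible child types {A, B} ✓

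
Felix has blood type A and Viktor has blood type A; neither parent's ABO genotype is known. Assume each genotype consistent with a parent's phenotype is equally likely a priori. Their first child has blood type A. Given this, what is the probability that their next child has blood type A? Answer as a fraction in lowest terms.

19/20

Possible genotypes: Felix ∈ {I^A I^A, I^A i}; Viktor ∈ {I^A I^A, I^A i}.
Weight each parental genotype pair by prior × P(type-A child):
  I^A I^A × I^A I^A: posterior weight 4/15; P(next child type A) = 1.
  I^A I^A × I^A i: posterior weight 4/15; P(next child type A) = 1.
  I^A i × I^A I^A: posterior weight 4/15; P(next child type A) = 1.
  I^A i × I^A i: posterior weight 1/5; P(next child type A) = 3/4.
Weighted sum = 19/20.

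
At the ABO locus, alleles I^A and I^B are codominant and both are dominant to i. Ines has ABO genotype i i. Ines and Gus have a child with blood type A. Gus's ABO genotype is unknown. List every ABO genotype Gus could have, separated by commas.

I^A I^A, I^A I^B, I^A i

For each candidate genotype of Gus, check whether crossing it with i i can produce every observed child phenotype.
  I^A I^A → possible child types {A} ✓
  I^A I^B → possible child types {A, B} ✓
  I^A i → possible child types {O, A} ✓
  I^B I^B → possible child types {B} ✗
  I^B i → possible child types {O, B} ✗
  i i → possible child types {O} ✗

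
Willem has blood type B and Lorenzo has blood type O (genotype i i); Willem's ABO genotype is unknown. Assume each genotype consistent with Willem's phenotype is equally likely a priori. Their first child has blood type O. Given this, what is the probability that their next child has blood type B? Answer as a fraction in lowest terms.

1/2

Possible genotypes: Willem ∈ {I^B I^B, I^B i}; Lorenzo ∈ {i i}.
Weight each parental genotype pair by prior × P(type-O child):
  I^B i × i i: posterior weight 1; P(next child type B) = 1/2.
Weighted sum = 1/2.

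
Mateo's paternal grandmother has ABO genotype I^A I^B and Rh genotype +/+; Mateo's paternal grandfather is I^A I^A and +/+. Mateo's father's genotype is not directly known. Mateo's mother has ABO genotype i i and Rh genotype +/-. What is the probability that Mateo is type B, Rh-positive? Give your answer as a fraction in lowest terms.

1/4

Mateo's father's ABO genotype from I^A I^B × I^A I^A: 1/2 I^A I^A, 1/2 I^A I^B.
Crossing each possibility with the mother i i and summing P(type B): 1/2·0 + 1/2·1/2 = 1/4.
Similarly for Rh via the father's Rh distribution: P(Rh+) = 1.
Independent loci: 1/4 × 1 = 1/4.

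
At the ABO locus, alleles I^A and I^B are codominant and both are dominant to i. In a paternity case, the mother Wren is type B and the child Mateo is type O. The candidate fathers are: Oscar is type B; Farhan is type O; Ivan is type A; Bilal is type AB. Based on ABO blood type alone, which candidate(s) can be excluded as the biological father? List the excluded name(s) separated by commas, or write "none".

A candidate is excluded only if no genotype consistent with his phenotype could produce a type O child with a type B mother.
Bilal (type AB): no genotype consistent with that phenotype can produce a type-O child with a type-B mother.

Bilal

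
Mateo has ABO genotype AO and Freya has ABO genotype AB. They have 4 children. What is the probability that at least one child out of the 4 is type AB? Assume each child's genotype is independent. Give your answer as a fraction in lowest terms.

ABO cross AO × AB → 1/2 A, 1/4 B, 1/4 AB.
So P(type AB) = 1/4 per child.
P(none) = (3/4)^4 = 81/256; P(at least one) = 1 − 81/256 = 175/256.

175/256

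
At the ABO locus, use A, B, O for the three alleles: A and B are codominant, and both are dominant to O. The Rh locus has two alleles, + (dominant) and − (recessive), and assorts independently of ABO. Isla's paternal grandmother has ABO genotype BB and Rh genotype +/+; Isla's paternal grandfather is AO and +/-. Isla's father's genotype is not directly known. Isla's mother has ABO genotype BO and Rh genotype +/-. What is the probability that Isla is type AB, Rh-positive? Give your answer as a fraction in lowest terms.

Isla's father's ABO genotype from BB × AO: 1/2 AB, 1/2 BO.
Crossing each possibility with the mother BO and summing P(type AB): 1/2·1/4 + 1/2·0 = 1/8.
Similarly for Rh via the father's Rh distribution: P(Rh+) = 7/8.
Independent loci: 1/8 × 7/8 = 7/64.

7/64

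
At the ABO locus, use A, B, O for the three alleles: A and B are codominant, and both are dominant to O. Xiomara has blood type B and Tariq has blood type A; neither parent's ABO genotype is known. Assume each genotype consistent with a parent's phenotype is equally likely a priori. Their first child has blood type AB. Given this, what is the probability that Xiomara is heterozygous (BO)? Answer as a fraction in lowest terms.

1/3

Possible genotypes: Xiomara ∈ {BB, BO}; Tariq ∈ {AA, AO}.
Weight each parental genotype pair by prior × P(type-AB child):
  BB × AA: posterior weight 4/9.
  BB × AO: posterior weight 2/9.
  BO × AA: posterior weight 2/9.
  BO × AO: posterior weight 1/9.
Sum the posterior weight over pairs where Xiomara is BO: 1/3.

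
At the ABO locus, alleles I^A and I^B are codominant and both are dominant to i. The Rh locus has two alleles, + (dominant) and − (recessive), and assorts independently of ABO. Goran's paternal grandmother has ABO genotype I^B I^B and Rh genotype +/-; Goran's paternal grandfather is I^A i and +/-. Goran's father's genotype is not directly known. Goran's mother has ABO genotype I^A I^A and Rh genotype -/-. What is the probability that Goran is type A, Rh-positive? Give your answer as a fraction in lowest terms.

1/4

Goran's father's ABO genotype from I^B I^B × I^A i: 1/2 I^A I^B, 1/2 I^B i.
Crossing each possibility with the mother I^A I^A and summing P(type A): 1/2·1/2 + 1/2·1/2 = 1/2.
Similarly for Rh via the father's Rh distribution: P(Rh+) = 1/2.
Independent loci: 1/2 × 1/2 = 1/4.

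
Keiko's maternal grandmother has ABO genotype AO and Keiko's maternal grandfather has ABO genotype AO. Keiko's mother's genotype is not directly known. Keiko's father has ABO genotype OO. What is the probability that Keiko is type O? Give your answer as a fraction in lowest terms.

Keiko's mother's ABO genotype from AO × AO: 1/4 AA, 1/2 AO, 1/4 OO.
Crossing each possibility with the father OO and summing P(type O): 1/4·0 + 1/2·1/2 + 1/4·1 = 1/2.

1/2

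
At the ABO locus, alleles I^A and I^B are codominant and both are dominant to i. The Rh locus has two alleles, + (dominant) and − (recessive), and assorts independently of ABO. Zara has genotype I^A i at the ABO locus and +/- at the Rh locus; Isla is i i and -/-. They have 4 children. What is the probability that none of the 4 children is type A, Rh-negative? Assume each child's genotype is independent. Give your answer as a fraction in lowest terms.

81/256

ABO cross I^A i × i i → 1/2 O, 1/2 A.
Rh cross +/- × -/- → 1/2 Rh+, 1/2 Rh-; so P(type A, Rh-negative) = 1/2 × 1/2 = 1/4 per child.
P(not type A, Rh-negative) = 3/4 for one child; (3/4)^4 = 81/256.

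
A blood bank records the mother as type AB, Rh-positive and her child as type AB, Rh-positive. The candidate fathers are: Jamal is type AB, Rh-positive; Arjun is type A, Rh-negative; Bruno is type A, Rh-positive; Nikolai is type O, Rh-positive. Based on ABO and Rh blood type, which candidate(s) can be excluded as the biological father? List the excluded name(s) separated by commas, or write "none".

A candidate is excluded only if no genotype consistent with his phenotype could produce a type AB, Rh-positive child with a type AB, Rh-positive mother.
Nikolai (type O, Rh+): no genotype consistent with that phenotype can produce a type-AB Rh+ child with a type-AB mother.

Nikolai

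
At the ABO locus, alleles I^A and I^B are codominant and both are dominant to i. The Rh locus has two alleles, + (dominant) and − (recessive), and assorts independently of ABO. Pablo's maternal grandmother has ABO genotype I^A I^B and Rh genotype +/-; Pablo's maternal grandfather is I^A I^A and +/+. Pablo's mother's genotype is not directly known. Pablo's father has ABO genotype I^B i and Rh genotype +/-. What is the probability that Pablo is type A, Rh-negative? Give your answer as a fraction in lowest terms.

Pablo's mother's ABO genotype from I^A I^B × I^A I^A: 1/2 I^A I^A, 1/2 I^A I^B.
Crossing each possibility with the father I^B i and summing P(type A): 1/2·1/2 + 1/2·1/4 = 3/8.
Similarly for Rh via the mother's Rh distribution: P(Rh-) = 1/8.
Independent loci: 3/8 × 1/8 = 3/64.

3/64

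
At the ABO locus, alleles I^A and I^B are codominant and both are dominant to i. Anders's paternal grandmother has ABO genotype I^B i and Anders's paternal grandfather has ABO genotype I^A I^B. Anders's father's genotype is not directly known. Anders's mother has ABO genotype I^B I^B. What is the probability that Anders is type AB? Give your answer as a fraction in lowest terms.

Anders's father's ABO genotype from I^B i × I^A I^B: 1/4 I^A I^B, 1/4 I^A i, 1/4 I^B I^B, 1/4 I^B i.
Crossing each possibility with the mother I^B I^B and summing P(type AB): 1/4·1/2 + 1/4·1/2 + 1/4·0 + 1/4·0 = 1/4.

1/4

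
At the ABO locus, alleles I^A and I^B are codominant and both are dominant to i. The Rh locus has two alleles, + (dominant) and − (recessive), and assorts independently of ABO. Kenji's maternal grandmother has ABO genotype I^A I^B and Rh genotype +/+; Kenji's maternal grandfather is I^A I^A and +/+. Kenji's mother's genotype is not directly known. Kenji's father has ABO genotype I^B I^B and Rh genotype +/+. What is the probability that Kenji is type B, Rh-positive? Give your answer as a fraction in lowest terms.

1/4

Kenji's mother's ABO genotype from I^A I^B × I^A I^A: 1/2 I^A I^A, 1/2 I^A I^B.
Crossing each possibility with the father I^B I^B and summing P(type B): 1/2·0 + 1/2·1/2 = 1/4.
Similarly for Rh via the mother's Rh distribution: P(Rh+) = 1.
Independent loci: 1/4 × 1 = 1/4.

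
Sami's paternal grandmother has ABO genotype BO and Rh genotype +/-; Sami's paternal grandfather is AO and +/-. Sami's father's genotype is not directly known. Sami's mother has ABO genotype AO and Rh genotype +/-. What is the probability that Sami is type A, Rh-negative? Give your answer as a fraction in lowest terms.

Sami's father's ABO genotype from BO × AO: 1/4 AB, 1/4 AO, 1/4 BO, 1/4 OO.
Crossing each possibility with the mother AO and summing P(type A): 1/4·1/2 + 1/4·3/4 + 1/4·1/4 + 1/4·1/2 = 1/2.
Similarly for Rh via the father's Rh distribution: P(Rh-) = 1/4.
Independent loci: 1/2 × 1/4 = 1/8.

1/8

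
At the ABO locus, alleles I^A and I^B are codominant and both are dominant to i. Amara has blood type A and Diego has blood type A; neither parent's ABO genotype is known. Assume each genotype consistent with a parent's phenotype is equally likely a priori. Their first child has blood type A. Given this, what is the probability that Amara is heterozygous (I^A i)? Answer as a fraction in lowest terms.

7/15

Possible genotypes: Amara ∈ {I^A I^A, I^A i}; Diego ∈ {I^A I^A, I^A i}.
Weight each parental genotype pair by prior × P(type-A child):
  I^A I^A × I^A I^A: posterior weight 4/15.
  I^A I^A × I^A i: posterior weight 4/15.
  I^A i × I^A I^A: posterior weight 4/15.
  I^A i × I^A i: posterior weight 1/5.
Sum the posterior weight over pairs where Amara is I^A i: 7/15.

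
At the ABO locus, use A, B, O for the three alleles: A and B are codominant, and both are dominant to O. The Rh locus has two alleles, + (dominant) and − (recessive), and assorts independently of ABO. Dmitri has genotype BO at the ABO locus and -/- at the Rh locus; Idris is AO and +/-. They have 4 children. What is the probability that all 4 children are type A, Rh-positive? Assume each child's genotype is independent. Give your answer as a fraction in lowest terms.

ABO cross BO × AO → 1/4 O, 1/4 A, 1/4 B, 1/4 AB.
Rh cross -/- × +/- → 1/2 Rh+, 1/2 Rh-; so P(type A, Rh-positive) = 1/4 × 1/2 = 1/8 per child.
All 4 independent: (1/8)^4 = 1/4096.

1/4096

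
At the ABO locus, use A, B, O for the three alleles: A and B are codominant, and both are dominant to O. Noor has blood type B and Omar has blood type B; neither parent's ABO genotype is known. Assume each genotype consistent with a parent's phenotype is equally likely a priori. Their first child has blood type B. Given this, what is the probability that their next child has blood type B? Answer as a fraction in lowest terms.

19/20

Possible genotypes: Noor ∈ {BB, BO}; Omar ∈ {BB, BO}.
Weight each parental genotype pair by prior × P(type-B child):
  BB × BB: posterior weight 4/15; P(next child type B) = 1.
  BB × BO: posterior weight 4/15; P(next child type B) = 1.
  BO × BB: posterior weight 4/15; P(next child type B) = 1.
  BO × BO: posterior weight 1/5; P(next child type B) = 3/4.
Weighted sum = 19/20.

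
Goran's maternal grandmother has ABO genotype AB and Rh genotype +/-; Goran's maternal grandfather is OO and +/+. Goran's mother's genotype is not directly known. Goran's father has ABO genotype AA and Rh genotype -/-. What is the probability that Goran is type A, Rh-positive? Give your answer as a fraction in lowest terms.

Goran's mother's ABO genotype from AB × OO: 1/2 AO, 1/2 BO.
Crossing each possibility with the father AA and summing P(type A): 1/2·1 + 1/2·1/2 = 3/4.
Similarly for Rh via the mother's Rh distribution: P(Rh+) = 3/4.
Independent loci: 3/4 × 3/4 = 9/16.

9/16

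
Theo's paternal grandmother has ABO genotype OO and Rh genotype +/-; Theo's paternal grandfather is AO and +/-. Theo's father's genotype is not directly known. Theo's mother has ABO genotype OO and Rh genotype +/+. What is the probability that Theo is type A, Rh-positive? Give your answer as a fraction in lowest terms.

1/4

Theo's father's ABO genotype from OO × AO: 1/2 AO, 1/2 OO.
Crossing each possibility with the mother OO and summing P(type A): 1/2·1/2 + 1/2·0 = 1/4.
Similarly for Rh via the father's Rh distribution: P(Rh+) = 1.
Independent loci: 1/4 × 1 = 1/4.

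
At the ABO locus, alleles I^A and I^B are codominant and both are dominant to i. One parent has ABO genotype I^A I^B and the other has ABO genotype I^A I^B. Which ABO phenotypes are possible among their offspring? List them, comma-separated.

A, B, AB

Gametes from I^A I^B × I^A I^B give offspring ABO genotypes I^A I^A, I^A I^B, I^B I^B, i.e. phenotypes A, B, AB.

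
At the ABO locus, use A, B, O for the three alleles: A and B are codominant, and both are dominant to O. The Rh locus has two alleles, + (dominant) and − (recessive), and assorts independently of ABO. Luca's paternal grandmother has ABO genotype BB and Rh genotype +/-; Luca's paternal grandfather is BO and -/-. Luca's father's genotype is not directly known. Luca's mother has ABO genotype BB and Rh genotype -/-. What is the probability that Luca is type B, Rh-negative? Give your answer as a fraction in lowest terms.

3/4

Luca's father's ABO genotype from BB × BO: 1/2 BB, 1/2 BO.
Crossing each possibility with the mother BB and summing P(type B): 1/2·1 + 1/2·1 = 1.
Similarly for Rh via the father's Rh distribution: P(Rh-) = 3/4.
Independent loci: 1 × 3/4 = 3/4.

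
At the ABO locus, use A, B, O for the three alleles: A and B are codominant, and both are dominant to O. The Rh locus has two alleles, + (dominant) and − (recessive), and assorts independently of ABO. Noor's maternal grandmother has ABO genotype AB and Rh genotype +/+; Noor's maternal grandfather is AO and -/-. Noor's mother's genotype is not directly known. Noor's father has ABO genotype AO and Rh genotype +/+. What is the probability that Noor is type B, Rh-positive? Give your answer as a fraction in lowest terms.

1/8

Noor's mother's ABO genotype from AB × AO: 1/4 AA, 1/4 AB, 1/4 AO, 1/4 BO.
Crossing each possibility with the father AO and summing P(type B): 1/4·0 + 1/4·1/4 + 1/4·0 + 1/4·1/4 = 1/8.
Similarly for Rh via the mother's Rh distribution: P(Rh+) = 1.
Independent loci: 1/8 × 1 = 1/8.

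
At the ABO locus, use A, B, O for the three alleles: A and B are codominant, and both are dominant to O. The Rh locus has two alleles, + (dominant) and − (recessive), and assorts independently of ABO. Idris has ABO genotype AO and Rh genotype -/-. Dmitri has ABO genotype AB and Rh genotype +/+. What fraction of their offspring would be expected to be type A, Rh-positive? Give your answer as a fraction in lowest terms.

ABO cross AO × AB → offspring phenotypes: 1/2 A, 1/4 B, 1/4 AB.
Rh cross -/- × +/+ → 1 Rh+.
Independent loci: P(type A, Rh-positive) = 1/2 × 1 = 1/2.

1/2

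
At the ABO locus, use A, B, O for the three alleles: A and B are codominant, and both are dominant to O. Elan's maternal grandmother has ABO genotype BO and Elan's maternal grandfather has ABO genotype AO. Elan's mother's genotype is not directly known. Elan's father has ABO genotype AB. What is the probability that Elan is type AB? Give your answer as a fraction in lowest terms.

Elan's mother's ABO genotype from BO × AO: 1/4 AB, 1/4 AO, 1/4 BO, 1/4 OO.
Crossing each possibility with the father AB and summing P(type AB): 1/4·1/2 + 1/4·1/4 + 1/4·1/4 + 1/4·0 = 1/4.

1/4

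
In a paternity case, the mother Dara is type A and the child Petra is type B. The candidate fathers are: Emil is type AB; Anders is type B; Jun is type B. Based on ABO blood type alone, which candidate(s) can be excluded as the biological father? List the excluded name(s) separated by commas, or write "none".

A candidate is excluded only if no genotype consistent with his phenotype could produce a type B child with a type A mother.
Every candidate has at least one consistent genotype combination, so none can be excluded.

none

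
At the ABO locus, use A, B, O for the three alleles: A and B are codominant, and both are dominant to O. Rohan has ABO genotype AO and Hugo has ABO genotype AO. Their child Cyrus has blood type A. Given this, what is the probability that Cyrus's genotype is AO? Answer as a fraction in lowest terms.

Cross AO × AO → 1/4 AA, 1/2 AO, 1/4 OO.
Type-A genotypes among offspring: AA (1/4), AO (1/2); total 3/4.
P(AO | type A) = (1/2) / (3/4) = 2/3.

2/3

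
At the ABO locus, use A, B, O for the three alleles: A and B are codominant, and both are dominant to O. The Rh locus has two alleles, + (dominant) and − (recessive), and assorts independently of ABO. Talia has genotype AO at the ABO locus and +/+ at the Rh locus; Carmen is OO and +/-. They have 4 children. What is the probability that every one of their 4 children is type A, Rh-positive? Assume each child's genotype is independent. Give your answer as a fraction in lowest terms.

1/16

ABO cross AO × OO → 1/2 O, 1/2 A.
Rh cross +/+ × +/- → 1 Rh+; so P(type A, Rh-positive) = 1/2 × 1 = 1/2 per child.
All 4 independent: (1/2)^4 = 1/16.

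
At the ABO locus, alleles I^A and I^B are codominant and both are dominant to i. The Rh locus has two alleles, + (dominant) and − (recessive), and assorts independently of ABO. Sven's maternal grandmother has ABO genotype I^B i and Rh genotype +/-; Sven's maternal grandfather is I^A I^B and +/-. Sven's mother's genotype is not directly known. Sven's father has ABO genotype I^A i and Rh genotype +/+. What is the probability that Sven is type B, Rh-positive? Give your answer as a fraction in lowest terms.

1/4

Sven's mother's ABO genotype from I^B i × I^A I^B: 1/4 I^A I^B, 1/4 I^A i, 1/4 I^B I^B, 1/4 I^B i.
Crossing each possibility with the father I^A i and summing P(type B): 1/4·1/4 + 1/4·0 + 1/4·1/2 + 1/4·1/4 = 1/4.
Similarly for Rh via the mother's Rh distribution: P(Rh+) = 1.
Independent loci: 1/4 × 1 = 1/4.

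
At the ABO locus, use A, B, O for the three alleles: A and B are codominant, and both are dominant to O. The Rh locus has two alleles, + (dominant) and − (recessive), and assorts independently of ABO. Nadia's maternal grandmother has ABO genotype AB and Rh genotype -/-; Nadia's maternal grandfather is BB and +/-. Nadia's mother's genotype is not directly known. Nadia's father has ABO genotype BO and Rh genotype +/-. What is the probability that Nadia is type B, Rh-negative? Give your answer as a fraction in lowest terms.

9/32

Nadia's mother's ABO genotype from AB × BB: 1/2 AB, 1/2 BB.
Crossing each possibility with the father BO and summing P(type B): 1/2·1/2 + 1/2·1 = 3/4.
Similarly for Rh via the mother's Rh distribution: P(Rh-) = 3/8.
Independent loci: 3/4 × 3/8 = 9/32.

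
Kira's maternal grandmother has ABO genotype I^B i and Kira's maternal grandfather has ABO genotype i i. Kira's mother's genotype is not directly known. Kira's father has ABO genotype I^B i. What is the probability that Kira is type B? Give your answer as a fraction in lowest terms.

Kira's mother's ABO genotype from I^B i × i i: 1/2 I^B i, 1/2 i i.
Crossing each possibility with the father I^B i and summing P(type B): 1/2·3/4 + 1/2·1/2 = 5/8.

5/8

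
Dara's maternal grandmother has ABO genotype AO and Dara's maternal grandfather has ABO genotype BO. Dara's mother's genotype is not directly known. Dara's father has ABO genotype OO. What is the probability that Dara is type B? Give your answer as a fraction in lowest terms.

1/4

Dara's mother's ABO genotype from AO × BO: 1/4 AB, 1/4 AO, 1/4 BO, 1/4 OO.
Crossing each possibility with the father OO and summing P(type B): 1/4·1/2 + 1/4·0 + 1/4·1/2 + 1/4·0 = 1/4.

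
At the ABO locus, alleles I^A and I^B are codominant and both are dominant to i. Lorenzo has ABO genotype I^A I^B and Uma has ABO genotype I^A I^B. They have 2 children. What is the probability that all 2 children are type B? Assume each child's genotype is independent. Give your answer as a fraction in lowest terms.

1/16

ABO cross I^A I^B × I^A I^B → 1/4 A, 1/4 B, 1/2 AB.
So P(type B) = 1/4 per child.
All 2 independent: (1/4)^2 = 1/16.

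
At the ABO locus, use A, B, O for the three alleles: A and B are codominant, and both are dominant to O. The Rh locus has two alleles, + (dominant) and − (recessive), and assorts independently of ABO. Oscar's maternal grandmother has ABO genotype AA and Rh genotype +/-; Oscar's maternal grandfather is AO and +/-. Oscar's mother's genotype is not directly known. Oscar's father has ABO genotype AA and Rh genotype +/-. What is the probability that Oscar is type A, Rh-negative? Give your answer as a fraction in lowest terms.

1/4

Oscar's mother's ABO genotype from AA × AO: 1/2 AA, 1/2 AO.
Crossing each possibility with the father AA and summing P(type A): 1/2·1 + 1/2·1 = 1.
Similarly for Rh via the mother's Rh distribution: P(Rh-) = 1/4.
Independent loci: 1 × 1/4 = 1/4.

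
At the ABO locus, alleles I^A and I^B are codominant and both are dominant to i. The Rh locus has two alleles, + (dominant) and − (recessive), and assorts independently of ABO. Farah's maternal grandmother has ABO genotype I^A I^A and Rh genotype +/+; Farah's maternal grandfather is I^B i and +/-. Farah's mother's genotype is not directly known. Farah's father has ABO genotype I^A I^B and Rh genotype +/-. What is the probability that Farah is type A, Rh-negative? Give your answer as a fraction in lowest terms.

3/64

Farah's mother's ABO genotype from I^A I^A × I^B i: 1/2 I^A I^B, 1/2 I^A i.
Crossing each possibility with the father I^A I^B and summing P(type A): 1/2·1/4 + 1/2·1/2 = 3/8.
Similarly for Rh via the mother's Rh distribution: P(Rh-) = 1/8.
Independent loci: 3/8 × 1/8 = 3/64.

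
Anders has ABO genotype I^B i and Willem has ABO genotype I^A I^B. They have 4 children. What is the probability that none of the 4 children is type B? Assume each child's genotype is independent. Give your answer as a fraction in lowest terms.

1/16

ABO cross I^B i × I^A I^B → 1/4 A, 1/2 B, 1/4 AB.
So P(type B) = 1/2 per child.
P(not type B) = 1/2 for one child; (1/2)^4 = 1/16.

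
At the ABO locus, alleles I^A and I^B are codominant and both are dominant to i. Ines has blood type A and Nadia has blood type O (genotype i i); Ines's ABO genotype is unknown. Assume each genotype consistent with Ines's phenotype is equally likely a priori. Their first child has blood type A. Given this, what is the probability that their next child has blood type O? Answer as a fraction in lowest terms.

1/6

Possible genotypes: Ines ∈ {I^A I^A, I^A i}; Nadia ∈ {i i}.
Weight each parental genotype pair by prior × P(type-A child):
  I^A I^A × i i: posterior weight 2/3; P(next child type O) = 0.
  I^A i × i i: posterior weight 1/3; P(next child type O) = 1/2.
Weighted sum = 1/6.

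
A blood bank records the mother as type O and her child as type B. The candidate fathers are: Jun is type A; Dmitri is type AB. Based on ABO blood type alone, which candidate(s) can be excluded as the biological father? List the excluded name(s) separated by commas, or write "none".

A candidate is excluded only if no genotype consistent with his phenotype could produce a type B child with a type O mother.
Jun (type A): no genotype consistent with that phenotype can produce a type-B child with a type-O mother.

Jun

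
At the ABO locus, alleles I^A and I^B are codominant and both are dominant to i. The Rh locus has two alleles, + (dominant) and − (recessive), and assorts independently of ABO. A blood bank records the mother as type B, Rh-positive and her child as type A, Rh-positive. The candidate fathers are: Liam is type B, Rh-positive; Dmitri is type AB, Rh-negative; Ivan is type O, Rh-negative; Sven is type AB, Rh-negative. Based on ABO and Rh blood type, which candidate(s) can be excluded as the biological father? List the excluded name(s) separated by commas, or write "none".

Liam, Ivan

A candidate is excluded only if no genotype consistent with his phenotype could produce a type A, Rh-positive child with a type B, Rh-positive mother.
Liam (type B, Rh+): no genotype consistent with that phenotype can produce a type-A Rh+ child with a type-B mother.
Ivan (type O, Rh-): no genotype consistent with that phenotype can produce a type-A Rh+ child with a type-B mother.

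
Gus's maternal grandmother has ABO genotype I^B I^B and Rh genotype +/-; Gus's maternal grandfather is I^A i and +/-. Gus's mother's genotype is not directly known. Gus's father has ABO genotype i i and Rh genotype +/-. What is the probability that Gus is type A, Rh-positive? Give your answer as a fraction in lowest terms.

Gus's mother's ABO genotype from I^B I^B × I^A i: 1/2 I^A I^B, 1/2 I^B i.
Crossing each possibility with the father i i and summing P(type A): 1/2·1/2 + 1/2·0 = 1/4.
Similarly for Rh via the mother's Rh distribution: P(Rh+) = 3/4.
Independent loci: 1/4 × 3/4 = 3/16.

3/16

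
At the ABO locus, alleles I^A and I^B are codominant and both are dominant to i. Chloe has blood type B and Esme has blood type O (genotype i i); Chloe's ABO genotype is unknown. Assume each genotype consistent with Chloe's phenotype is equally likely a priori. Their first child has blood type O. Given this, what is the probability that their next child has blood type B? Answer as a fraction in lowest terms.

Possible genotypes: Chloe ∈ {I^B I^B, I^B i}; Esme ∈ {i i}.
Weight each parental genotype pair by prior × P(type-O child):
  I^B i × i i: posterior weight 1; P(next child type B) = 1/2.
Weighted sum = 1/2.

1/2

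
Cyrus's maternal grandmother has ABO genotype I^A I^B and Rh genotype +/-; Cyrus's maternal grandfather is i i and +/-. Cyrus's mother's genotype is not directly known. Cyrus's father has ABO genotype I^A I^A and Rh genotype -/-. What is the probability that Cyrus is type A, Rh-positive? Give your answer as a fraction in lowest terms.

3/8

Cyrus's mother's ABO genotype from I^A I^B × i i: 1/2 I^A i, 1/2 I^B i.
Crossing each possibility with the father I^A I^A and summing P(type A): 1/2·1 + 1/2·1/2 = 3/4.
Similarly for Rh via the mother's Rh distribution: P(Rh+) = 1/2.
Independent loci: 3/4 × 1/2 = 3/8.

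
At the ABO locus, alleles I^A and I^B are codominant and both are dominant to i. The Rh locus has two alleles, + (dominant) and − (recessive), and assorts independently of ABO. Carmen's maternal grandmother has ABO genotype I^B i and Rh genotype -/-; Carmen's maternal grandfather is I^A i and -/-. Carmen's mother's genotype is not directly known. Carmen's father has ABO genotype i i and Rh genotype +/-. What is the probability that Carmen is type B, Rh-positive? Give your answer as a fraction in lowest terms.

1/8

Carmen's mother's ABO genotype from I^B i × I^A i: 1/4 I^A I^B, 1/4 I^A i, 1/4 I^B i, 1/4 i i.
Crossing each possibility with the father i i and summing P(type B): 1/4·1/2 + 1/4·0 + 1/4·1/2 + 1/4·0 = 1/4.
Similarly for Rh via the mother's Rh distribution: P(Rh+) = 1/2.
Independent loci: 1/4 × 1/2 = 1/8.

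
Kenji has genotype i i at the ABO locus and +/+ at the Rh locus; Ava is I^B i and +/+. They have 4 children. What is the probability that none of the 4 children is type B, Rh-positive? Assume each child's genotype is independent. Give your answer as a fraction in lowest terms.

ABO cross i i × I^B i → 1/2 O, 1/2 B.
Rh cross +/+ × +/+ → 1 Rh+; so P(type B, Rh-positive) = 1/2 × 1 = 1/2 per child.
P(not type B, Rh-positive) = 1/2 for one child; (1/2)^4 = 1/16.

1/16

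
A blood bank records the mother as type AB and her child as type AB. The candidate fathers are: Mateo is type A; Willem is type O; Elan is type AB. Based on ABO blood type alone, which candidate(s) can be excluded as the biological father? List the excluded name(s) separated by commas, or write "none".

A candidate is excluded only if no genotype consistent with his phenotype could produce a type AB child with a type AB mother.
Willem (type O): no genotype consistent with that phenotype can produce a type-AB child with a type-AB mother.

Willem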